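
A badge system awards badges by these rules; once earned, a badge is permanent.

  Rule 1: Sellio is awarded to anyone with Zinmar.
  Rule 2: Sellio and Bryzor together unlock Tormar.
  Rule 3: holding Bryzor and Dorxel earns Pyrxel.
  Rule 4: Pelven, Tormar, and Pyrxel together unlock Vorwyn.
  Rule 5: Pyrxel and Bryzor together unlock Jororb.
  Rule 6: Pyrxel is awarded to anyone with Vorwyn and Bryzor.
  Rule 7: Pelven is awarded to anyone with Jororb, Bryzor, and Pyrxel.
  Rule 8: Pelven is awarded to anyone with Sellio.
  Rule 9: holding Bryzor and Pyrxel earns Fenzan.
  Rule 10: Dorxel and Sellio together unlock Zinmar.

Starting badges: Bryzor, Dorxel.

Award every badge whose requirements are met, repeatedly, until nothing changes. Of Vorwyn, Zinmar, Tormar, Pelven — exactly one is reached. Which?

Pelven

With Bryzor and Dorxel, Pyrxel is earned (Rule 3).
With Pyrxel and Bryzor, Jororb is earned (Rule 5).
With Jororb, Bryzor, and Pyrxel, Pelven is earned (Rule 7).
Vorwyn would need Pelven, Tormar, and Pyrxel (Rule 4), but Tormar is never earned. Tormar would need Sellio and Bryzor (Rule 2), but Sellio is never earned. Zinmar would need Dorxel and Sellio (Rule 10), but Sellio is never earned.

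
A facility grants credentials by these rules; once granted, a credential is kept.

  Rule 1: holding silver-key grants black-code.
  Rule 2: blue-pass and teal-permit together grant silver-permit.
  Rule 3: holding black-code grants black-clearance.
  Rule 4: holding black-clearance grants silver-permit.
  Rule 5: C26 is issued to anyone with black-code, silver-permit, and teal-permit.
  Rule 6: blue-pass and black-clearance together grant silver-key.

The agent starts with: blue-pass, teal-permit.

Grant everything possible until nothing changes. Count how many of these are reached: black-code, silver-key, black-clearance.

black-code would need silver-key (Rule 1), but silver-key is never granted.
silver-key would need blue-pass and black-clearance (Rule 6), but black-clearance is never granted.
black-clearance would need black-code (Rule 3), but black-code is never granted.
None of the 3 are reached.

0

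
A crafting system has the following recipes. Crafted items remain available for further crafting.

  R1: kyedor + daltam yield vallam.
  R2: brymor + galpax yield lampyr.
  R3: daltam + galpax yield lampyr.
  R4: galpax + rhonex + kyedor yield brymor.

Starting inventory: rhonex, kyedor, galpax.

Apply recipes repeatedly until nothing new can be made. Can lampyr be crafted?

Using R4, galpax, rhonex, and kyedor make brymor.
Using R2, brymor and galpax make lampyr.

Yes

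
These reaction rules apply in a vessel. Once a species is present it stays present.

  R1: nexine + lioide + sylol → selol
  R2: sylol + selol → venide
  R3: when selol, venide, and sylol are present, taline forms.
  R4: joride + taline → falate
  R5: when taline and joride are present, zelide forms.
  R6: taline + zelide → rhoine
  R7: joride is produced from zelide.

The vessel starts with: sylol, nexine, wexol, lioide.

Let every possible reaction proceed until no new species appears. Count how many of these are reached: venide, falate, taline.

nexine, lioide, and sylol present → selol forms (R1).
sylol and selol present → venide forms (R2).
selol, venide, and sylol present → taline forms (R3).
venide: reached.
falate would need joride and taline (R4), but joride never forms.
taline: reached.
Reached: venide and taline — 2 of the 3.

2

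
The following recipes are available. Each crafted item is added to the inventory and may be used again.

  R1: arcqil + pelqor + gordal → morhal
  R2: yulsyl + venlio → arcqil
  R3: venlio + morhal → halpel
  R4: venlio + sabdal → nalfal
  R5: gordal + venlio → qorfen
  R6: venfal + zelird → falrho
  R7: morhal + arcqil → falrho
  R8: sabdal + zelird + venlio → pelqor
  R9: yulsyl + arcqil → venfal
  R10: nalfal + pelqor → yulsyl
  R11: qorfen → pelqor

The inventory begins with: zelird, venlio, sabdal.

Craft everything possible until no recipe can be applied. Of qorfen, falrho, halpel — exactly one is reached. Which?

falrho

venlio + sabdal → nalfal (R4).
Using R8, sabdal, zelird, and venlio make pelqor.
nalfal + pelqor → yulsyl (R10).
Using R2, yulsyl and venlio make arcqil.
Using R9, yulsyl and arcqil make venfal.
Using R6, venfal and zelird make falrho.
halpel would need venlio and morhal (R3), but morhal is never obtained. qorfen would need gordal and venlio (R5), but gordal is never obtained.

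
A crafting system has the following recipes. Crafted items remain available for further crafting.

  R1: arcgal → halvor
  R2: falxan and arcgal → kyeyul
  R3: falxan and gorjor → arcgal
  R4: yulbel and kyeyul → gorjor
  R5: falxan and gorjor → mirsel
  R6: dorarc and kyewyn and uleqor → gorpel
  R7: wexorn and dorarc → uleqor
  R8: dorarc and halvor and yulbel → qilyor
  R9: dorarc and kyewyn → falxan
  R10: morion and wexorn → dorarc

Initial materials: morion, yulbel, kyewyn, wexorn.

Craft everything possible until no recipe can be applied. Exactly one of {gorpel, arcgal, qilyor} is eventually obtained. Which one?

Using R10, morion and wexorn make dorarc.
Using R7, wexorn and dorarc make uleqor.
dorarc and kyewyn and uleqor → gorpel (R6).
qilyor would need dorarc, halvor, and yulbel (R8), but halvor is never obtained. arcgal would need falxan and gorjor (R3), but gorjor is never obtained.

gorpel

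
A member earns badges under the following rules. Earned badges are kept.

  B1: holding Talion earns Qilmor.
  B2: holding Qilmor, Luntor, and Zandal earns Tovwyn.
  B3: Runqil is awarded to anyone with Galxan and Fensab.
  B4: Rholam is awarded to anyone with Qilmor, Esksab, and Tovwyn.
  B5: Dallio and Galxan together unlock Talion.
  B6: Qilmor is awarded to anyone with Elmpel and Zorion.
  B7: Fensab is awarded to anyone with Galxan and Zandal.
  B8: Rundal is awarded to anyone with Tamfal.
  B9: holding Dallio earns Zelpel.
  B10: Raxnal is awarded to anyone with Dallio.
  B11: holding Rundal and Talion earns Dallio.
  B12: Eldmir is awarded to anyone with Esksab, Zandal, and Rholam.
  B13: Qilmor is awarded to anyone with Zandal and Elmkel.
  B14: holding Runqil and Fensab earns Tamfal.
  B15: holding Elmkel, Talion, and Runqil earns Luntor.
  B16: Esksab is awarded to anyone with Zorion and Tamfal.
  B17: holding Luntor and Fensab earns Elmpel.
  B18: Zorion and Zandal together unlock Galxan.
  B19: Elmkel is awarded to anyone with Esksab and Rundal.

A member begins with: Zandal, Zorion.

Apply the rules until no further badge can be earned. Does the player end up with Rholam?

Rholam would need Qilmor, Esksab, and Tovwyn (B4), but Tovwyn is never earned.

No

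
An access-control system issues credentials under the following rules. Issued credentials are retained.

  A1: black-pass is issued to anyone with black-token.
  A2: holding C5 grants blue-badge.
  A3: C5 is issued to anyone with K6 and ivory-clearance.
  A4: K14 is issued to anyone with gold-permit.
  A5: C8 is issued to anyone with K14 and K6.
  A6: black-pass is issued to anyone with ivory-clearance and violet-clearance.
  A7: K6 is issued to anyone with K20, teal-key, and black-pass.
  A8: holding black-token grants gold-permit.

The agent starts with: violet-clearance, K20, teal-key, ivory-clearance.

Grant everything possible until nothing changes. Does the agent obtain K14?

K14 would need gold-permit (A4), but gold-permit is never granted.

No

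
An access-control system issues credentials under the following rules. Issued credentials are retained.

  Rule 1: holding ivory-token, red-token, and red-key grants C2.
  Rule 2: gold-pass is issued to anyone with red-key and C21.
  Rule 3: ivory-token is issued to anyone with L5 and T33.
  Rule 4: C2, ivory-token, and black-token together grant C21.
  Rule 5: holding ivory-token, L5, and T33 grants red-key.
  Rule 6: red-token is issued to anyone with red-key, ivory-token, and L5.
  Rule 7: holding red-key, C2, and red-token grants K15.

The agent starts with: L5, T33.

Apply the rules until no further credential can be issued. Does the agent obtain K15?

Holding L5 and T33 grants ivory-token (Rule 3).
Holding ivory-token, L5, and T33 grants red-key (Rule 5).
Holding red-key, ivory-token, and L5 grants red-token (Rule 6).
Holding ivory-token, red-token, and red-key grants C2 (Rule 1).
Holding red-key, C2, and red-token grants K15 (Rule 7).

Yes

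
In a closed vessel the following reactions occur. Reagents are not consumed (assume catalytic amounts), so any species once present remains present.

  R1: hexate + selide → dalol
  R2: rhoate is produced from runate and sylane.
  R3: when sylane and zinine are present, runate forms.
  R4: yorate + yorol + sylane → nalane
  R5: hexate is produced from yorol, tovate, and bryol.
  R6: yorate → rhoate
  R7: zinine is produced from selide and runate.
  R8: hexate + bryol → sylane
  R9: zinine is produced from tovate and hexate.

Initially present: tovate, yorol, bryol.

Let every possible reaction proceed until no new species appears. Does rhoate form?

Yes

yorol, tovate, and bryol present → hexate forms (R5).
hexate and bryol present → sylane forms (R8).
tovate and hexate present → zinine forms (R9).
sylane and zinine present → runate forms (R3).
runate and sylane present → rhoate forms (R2).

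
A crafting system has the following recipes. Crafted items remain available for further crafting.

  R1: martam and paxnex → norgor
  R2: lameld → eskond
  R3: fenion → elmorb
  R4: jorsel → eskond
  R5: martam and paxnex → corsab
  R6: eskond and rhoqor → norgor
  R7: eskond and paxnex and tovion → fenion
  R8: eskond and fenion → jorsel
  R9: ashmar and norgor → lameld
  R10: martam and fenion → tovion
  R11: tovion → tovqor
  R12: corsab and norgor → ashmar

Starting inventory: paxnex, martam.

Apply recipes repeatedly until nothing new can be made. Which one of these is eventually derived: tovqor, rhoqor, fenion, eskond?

martam and paxnex → norgor (R1).
Using R5, martam and paxnex make corsab.
corsab and norgor → ashmar (R12).
ashmar and norgor → lameld (R9).
Using R2, lameld makes eskond.
tovqor would need tovion (R11), but tovion is never obtained. fenion would need eskond, paxnex, and tovion (R7), but tovion is never obtained. No rule produces rhoqor, and it is not given.

eskond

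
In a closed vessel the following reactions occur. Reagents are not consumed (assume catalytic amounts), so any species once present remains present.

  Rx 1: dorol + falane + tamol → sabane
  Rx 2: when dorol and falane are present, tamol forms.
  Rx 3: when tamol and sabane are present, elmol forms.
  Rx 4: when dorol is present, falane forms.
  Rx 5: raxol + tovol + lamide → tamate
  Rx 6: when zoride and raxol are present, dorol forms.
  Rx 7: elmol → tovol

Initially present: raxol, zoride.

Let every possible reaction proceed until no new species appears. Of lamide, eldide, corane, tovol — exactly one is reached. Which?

tovol

zoride and raxol present → dorol forms (Rx 6).
dorol present → falane forms (Rx 4).
dorol and falane present → tamol forms (Rx 2).
dorol, falane, and tamol present → sabane forms (Rx 1).
tamol and sabane present → elmol forms (Rx 3).
elmol present → tovol forms (Rx 7).
No rule produces corane, and it is not given. No rule produces lamide, and it is not given. No rule produces eldide, and it is not given.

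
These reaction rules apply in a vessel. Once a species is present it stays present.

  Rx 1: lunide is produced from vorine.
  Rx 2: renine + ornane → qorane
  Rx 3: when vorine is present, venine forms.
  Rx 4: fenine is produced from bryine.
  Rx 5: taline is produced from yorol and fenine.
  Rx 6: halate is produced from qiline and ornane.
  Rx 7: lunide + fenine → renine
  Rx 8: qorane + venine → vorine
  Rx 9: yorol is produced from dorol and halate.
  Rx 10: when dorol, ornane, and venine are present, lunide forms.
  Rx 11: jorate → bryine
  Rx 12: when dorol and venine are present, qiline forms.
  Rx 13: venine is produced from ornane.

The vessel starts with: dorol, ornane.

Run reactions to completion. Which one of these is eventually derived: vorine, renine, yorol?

ornane present → venine forms (Rx 13).
dorol and venine present → qiline forms (Rx 12).
qiline and ornane present → halate forms (Rx 6).
dorol and halate present → yorol forms (Rx 9).
vorine would need qorane and venine (Rx 8), but qorane never forms. renine would need lunide and fenine (Rx 7), but fenine never forms.

yorol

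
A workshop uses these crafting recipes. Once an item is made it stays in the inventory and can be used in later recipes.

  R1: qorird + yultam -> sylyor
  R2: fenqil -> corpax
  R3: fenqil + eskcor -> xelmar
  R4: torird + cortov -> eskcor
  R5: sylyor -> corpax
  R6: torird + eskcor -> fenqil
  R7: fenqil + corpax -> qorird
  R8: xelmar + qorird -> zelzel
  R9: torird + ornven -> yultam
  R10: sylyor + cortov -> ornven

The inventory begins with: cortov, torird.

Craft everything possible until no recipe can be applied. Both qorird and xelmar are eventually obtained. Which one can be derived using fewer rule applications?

xelmar: Using R4, torird and cortov make eskcor. Using R6, torird and eskcor make fenqil. Using R3, fenqil and eskcor make xelmar. [3 rule applications]
qorird: torird + cortov -> eskcor (R4). Using R6, torird and eskcor make fenqil. fenqil -> corpax (R2). fenqil + corpax -> qorird (R7). [4 rule applications]
xelmar needs fewer.

xelmar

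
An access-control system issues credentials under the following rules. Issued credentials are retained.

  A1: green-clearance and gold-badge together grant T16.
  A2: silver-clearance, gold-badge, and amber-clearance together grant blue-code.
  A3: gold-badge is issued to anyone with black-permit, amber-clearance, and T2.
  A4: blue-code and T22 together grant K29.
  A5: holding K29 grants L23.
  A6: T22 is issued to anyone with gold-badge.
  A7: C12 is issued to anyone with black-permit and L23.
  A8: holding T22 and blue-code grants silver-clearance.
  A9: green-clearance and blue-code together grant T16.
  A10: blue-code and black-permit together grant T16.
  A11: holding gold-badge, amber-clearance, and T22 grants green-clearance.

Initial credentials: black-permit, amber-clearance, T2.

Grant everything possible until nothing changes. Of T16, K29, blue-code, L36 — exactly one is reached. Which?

Holding black-permit, amber-clearance, and T2 grants gold-badge (A3).
Holding gold-badge grants T22 (A6).
Holding gold-badge, amber-clearance, and T22 grants green-clearance (A11).
Holding green-clearance and gold-badge grants T16 (A1).
blue-code would need silver-clearance, gold-badge, and amber-clearance (A2), but silver-clearance is never granted. K29 would need blue-code and T22 (A4), but blue-code is never granted. No rule produces L36, and it is not given.

T16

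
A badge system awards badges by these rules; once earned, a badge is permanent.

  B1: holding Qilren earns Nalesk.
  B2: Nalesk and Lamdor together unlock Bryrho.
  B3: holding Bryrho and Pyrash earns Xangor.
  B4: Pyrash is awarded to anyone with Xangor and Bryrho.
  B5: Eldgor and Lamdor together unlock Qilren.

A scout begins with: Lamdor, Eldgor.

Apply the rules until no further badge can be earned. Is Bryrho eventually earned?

Yes

With Eldgor and Lamdor, Qilren is earned (B5).
With Qilren, Nalesk is earned (B1).
With Nalesk and Lamdor, Bryrho is earned (B2).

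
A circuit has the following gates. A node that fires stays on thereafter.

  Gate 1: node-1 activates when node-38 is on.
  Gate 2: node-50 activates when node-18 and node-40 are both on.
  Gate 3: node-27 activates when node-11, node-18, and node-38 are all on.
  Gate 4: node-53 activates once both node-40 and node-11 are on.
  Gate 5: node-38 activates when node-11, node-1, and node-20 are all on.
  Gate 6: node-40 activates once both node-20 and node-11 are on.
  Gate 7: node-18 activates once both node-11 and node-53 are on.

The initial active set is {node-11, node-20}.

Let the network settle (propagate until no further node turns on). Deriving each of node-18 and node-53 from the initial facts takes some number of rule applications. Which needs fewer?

node-53

node-53: node-20 and node-11 are on, so node-40 activates (Gate 6). Gate 4: node-40 and node-11 on → node-53 on. [2 rule applications]
node-18: Gate 6: node-20 and node-11 on → node-40 on. node-40 and node-11 are on, so node-53 activates (Gate 4). node-11 and node-53 are on, so node-18 activates (Gate 7). [3 rule applications]
node-53 needs fewer.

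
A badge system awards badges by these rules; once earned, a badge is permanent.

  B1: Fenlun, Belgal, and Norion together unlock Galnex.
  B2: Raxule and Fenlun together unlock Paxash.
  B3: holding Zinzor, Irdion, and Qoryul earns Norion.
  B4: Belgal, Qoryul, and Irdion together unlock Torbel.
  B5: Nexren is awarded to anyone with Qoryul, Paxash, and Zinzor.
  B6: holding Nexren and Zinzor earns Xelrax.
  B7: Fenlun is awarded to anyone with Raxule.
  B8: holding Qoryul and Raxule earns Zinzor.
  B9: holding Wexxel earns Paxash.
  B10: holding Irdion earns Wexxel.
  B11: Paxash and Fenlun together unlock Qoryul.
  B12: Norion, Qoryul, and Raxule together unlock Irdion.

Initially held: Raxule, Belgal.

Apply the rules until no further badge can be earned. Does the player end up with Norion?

No

Norion would need Zinzor, Irdion, and Qoryul (B3), but Irdion is never earned.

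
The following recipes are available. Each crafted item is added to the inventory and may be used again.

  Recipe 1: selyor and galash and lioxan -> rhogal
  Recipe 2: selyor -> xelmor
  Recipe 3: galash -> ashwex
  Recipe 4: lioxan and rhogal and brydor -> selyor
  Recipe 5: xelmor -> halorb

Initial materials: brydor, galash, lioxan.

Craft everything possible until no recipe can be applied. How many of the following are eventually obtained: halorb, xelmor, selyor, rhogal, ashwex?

galash -> ashwex (Recipe 3).
halorb would need xelmor (Recipe 5), but xelmor is never obtained.
xelmor would need selyor (Recipe 2), but selyor is never obtained.
selyor would need lioxan, rhogal, and brydor (Recipe 4), but rhogal is never obtained.
rhogal would need selyor, galash, and lioxan (Recipe 1), but selyor is never obtained.
ashwex: reached.
Reached: ashwex — 1 of the 5.

1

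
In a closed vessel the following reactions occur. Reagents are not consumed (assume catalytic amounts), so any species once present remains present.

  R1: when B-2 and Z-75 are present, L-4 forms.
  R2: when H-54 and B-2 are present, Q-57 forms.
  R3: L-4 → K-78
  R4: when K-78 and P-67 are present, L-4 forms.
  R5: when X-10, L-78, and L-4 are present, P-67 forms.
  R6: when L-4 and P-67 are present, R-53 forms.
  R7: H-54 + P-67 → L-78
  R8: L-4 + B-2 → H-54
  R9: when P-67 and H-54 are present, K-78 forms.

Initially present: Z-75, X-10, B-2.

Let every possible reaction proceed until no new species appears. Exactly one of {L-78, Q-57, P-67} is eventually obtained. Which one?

Q-57

B-2 and Z-75 present → L-4 forms (R1).
L-4 and B-2 present → H-54 forms (R8).
H-54 and B-2 present → Q-57 forms (R2).
L-78 would need H-54 and P-67 (R7), but P-67 never forms. P-67 would need X-10, L-78, and L-4 (R5), but L-78 never forms.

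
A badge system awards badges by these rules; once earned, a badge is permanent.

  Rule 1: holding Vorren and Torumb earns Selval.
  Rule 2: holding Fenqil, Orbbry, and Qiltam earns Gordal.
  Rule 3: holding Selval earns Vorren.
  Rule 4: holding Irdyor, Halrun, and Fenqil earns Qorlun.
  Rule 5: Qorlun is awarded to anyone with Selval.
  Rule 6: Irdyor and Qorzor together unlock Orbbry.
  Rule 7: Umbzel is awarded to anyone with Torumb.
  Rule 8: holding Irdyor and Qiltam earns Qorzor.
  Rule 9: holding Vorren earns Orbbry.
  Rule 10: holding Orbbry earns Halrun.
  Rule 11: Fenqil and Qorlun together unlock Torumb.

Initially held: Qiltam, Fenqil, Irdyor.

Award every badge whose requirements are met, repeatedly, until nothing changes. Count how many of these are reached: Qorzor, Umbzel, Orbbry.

With Irdyor and Qiltam, Qorzor is earned (Rule 8).
With Irdyor and Qorzor, Orbbry is earned (Rule 6).
With Orbbry, Halrun is earned (Rule 10).
With Irdyor, Halrun, and Fenqil, Qorlun is earned (Rule 4).
With Fenqil and Qorlun, Torumb is earned (Rule 11).
With Torumb, Umbzel is earned (Rule 7).
Qorzor: reached.
Umbzel: reached.
Orbbry: reached.
All 3 are reached.

3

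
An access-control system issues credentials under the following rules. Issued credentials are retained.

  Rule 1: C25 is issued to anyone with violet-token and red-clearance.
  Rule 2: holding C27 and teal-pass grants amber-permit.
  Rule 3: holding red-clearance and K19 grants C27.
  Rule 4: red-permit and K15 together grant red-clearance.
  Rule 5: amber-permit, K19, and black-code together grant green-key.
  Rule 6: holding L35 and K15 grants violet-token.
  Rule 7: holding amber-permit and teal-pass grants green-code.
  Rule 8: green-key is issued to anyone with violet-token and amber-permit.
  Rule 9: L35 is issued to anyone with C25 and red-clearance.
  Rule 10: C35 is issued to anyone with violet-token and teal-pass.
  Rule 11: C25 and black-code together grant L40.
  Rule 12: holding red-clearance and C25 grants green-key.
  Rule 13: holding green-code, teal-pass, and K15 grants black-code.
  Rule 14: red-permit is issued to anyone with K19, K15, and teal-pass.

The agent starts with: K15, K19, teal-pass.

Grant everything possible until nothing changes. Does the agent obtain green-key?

Holding K19, K15, and teal-pass grants red-permit (Rule 14).
Holding red-permit and K15 grants red-clearance (Rule 4).
Holding red-clearance and K19 grants C27 (Rule 3).
Holding C27 and teal-pass grants amber-permit (Rule 2).
Holding amber-permit and teal-pass grants green-code (Rule 7).
Holding green-code, teal-pass, and K15 grants black-code (Rule 13).
Holding amber-permit, K19, and black-code grants green-key (Rule 5).

Yes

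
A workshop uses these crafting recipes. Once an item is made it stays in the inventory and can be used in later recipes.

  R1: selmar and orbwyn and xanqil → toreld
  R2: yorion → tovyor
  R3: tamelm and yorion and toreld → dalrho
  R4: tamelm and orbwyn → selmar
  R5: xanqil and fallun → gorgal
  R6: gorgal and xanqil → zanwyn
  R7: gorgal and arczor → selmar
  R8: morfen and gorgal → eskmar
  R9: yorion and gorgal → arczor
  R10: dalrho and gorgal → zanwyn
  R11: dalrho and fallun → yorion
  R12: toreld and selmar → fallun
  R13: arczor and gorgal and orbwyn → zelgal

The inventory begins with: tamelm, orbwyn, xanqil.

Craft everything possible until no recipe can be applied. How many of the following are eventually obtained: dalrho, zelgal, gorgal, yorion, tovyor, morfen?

1

Using R4, tamelm and orbwyn make selmar.
Using R1, selmar, orbwyn, and xanqil make toreld.
toreld and selmar → fallun (R12).
Using R5, xanqil and fallun make gorgal.
dalrho would need tamelm, yorion, and toreld (R3), but yorion is never obtained.
zelgal would need arczor, gorgal, and orbwyn (R13), but arczor is never obtained.
gorgal: reached.
yorion would need dalrho and fallun (R11), but dalrho is never obtained.
tovyor would need yorion (R2), but yorion is never obtained.
No rule produces morfen, and it is not given.
Reached: gorgal — 1 of the 6.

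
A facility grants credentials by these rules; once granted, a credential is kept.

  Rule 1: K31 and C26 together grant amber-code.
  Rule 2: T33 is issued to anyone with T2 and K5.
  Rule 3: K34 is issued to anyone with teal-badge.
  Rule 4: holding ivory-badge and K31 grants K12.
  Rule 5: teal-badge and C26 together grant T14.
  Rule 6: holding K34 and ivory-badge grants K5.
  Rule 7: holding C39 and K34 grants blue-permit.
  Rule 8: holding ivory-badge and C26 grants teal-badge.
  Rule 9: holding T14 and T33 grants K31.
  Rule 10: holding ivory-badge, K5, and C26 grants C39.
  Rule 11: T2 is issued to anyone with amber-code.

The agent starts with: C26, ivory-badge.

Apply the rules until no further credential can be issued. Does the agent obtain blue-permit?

Holding ivory-badge and C26 grants teal-badge (Rule 8).
Holding teal-badge grants K34 (Rule 3).
Holding K34 and ivory-badge grants K5 (Rule 6).
Holding ivory-badge, K5, and C26 grants C39 (Rule 10).
Holding C39 and K34 grants blue-permit (Rule 7).

Yes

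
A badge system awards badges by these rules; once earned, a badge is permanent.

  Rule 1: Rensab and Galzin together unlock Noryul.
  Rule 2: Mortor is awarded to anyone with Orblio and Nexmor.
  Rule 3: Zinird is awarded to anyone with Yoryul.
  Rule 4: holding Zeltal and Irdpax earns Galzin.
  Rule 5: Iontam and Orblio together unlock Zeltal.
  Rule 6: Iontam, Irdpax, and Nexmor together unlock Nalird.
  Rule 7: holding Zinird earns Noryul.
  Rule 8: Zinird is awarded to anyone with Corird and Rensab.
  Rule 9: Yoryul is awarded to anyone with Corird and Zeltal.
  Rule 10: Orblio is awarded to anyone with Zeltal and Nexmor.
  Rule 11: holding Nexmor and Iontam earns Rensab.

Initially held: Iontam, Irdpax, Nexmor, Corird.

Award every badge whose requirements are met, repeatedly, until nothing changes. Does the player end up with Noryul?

With Nexmor and Iontam, Rensab is earned (Rule 11).
With Corird and Rensab, Zinird is earned (Rule 8).
With Zinird, Noryul is earned (Rule 7).

Yes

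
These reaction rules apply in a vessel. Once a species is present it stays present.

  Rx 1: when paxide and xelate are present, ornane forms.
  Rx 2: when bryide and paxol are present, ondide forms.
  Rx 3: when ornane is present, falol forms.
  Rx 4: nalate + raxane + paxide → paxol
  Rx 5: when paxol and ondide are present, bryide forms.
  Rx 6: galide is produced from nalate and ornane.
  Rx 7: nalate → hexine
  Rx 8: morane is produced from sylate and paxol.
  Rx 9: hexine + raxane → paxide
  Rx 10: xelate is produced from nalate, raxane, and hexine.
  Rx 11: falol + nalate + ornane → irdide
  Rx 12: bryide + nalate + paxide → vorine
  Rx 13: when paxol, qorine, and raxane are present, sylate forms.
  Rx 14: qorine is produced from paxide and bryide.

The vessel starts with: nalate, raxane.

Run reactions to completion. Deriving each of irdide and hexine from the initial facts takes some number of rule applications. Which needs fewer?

hexine: nalate present → hexine forms (Rx 7). [1 rule application]
irdide: nalate present → hexine forms (Rx 7). hexine and raxane present → paxide forms (Rx 9). nalate, raxane, and hexine present → xelate forms (Rx 10). paxide and xelate present → ornane forms (Rx 1). ornane present → falol forms (Rx 3). falol, nalate, and ornane present → irdide forms (Rx 11). [6 rule applications]
hexine needs fewer.

hexine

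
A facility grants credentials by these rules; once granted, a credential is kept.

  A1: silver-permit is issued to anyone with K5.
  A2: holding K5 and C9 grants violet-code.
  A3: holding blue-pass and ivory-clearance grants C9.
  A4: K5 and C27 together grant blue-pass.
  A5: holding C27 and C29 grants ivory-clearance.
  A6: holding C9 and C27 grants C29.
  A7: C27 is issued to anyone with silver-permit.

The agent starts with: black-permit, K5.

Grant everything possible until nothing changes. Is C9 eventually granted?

No

C9 would need blue-pass and ivory-clearance (A3), but ivory-clearance is never granted.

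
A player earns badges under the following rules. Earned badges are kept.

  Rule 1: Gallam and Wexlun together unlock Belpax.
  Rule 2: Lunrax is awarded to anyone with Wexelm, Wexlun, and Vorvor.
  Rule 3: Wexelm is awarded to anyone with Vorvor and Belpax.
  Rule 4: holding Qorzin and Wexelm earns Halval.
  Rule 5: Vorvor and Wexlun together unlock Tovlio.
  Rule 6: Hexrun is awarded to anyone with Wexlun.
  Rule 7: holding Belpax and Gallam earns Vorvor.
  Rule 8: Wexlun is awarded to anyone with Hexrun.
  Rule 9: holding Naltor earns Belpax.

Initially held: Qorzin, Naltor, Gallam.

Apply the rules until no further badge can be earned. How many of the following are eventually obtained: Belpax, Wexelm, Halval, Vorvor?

4

With Naltor, Belpax is earned (Rule 9).
With Belpax and Gallam, Vorvor is earned (Rule 7).
With Vorvor and Belpax, Wexelm is earned (Rule 3).
With Qorzin and Wexelm, Halval is earned (Rule 4).
Belpax: reached.
Wexelm: reached.
Halval: reached.
Vorvor: reached.
All 4 are reached.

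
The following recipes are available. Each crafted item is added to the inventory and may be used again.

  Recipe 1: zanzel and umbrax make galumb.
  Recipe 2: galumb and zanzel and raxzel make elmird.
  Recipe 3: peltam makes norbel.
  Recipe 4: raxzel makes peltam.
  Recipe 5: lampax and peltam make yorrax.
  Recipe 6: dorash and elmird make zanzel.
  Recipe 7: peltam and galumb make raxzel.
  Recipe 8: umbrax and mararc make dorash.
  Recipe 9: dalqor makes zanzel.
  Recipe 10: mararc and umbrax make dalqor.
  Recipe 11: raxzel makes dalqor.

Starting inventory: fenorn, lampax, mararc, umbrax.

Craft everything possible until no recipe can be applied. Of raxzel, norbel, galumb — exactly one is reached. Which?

galumb

Using Recipe 10, mararc and umbrax make dalqor.
Using Recipe 9, dalqor makes zanzel.
Using Recipe 1, zanzel and umbrax make galumb.
raxzel would need peltam and galumb (Recipe 7), but peltam is never obtained. norbel would need peltam (Recipe 3), but peltam is never obtained.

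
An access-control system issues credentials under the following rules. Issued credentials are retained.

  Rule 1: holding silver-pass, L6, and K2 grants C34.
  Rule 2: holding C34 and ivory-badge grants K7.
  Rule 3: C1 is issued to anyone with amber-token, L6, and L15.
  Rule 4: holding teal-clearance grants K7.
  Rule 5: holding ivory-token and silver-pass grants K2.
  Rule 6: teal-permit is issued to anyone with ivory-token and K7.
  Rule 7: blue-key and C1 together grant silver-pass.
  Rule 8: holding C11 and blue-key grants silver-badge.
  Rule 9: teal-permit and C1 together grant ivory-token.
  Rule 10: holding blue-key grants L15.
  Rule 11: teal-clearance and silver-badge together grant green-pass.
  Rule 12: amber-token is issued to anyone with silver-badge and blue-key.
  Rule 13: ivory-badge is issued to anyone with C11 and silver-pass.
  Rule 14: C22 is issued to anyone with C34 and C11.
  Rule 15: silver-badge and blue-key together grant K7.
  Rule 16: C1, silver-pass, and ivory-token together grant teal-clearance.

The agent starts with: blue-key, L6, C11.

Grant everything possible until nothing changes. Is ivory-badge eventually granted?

Holding blue-key grants L15 (Rule 10).
Holding C11 and blue-key grants silver-badge (Rule 8).
Holding silver-badge and blue-key grants amber-token (Rule 12).
Holding amber-token, L6, and L15 grants C1 (Rule 3).
Holding blue-key and C1 grants silver-pass (Rule 7).
Holding C11 and silver-pass grants ivory-badge (Rule 13).

Yes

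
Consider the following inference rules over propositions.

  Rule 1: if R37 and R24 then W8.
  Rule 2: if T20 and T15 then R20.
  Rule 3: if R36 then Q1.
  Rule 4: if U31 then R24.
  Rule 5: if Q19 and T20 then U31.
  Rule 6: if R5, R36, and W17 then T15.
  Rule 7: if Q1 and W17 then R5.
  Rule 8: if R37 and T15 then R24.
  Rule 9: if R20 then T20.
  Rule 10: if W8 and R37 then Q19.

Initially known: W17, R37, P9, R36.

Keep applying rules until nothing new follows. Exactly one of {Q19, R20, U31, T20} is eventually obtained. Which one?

Q19

R36 holds, so Q1 follows (Rule 3).
From Q1 and W17, Rule 7 gives R5.
R5, R36, and W17 hold, so T15 follows (Rule 6).
From R37 and T15, Rule 8 gives R24.
From R37 and R24, Rule 1 gives W8.
From W8 and R37, Rule 10 gives Q19.
U31 would need Q19 and T20 (Rule 5), but T20 is never established. T20 would need R20 (Rule 9), but R20 is never established. R20 would need T20 and T15 (Rule 2), but T20 is never established.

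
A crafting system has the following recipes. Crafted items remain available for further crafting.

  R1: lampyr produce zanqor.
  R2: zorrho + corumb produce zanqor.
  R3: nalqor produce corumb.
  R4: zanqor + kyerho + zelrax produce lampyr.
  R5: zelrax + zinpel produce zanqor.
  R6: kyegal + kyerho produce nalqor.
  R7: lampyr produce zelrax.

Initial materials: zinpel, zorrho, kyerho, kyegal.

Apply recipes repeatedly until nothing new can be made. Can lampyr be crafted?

lampyr would need zanqor, kyerho, and zelrax (R4), but zelrax is never obtained.

No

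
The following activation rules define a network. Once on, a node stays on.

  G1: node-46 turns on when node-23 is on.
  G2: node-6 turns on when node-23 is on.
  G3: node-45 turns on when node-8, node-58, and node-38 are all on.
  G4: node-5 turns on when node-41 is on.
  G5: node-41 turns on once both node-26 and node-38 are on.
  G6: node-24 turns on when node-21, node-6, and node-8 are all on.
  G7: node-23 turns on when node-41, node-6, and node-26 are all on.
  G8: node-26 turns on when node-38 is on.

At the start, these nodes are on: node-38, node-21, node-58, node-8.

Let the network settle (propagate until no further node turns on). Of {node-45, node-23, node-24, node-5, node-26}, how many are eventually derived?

G8: node-38 on → node-26 on.
node-8, node-58, and node-38 are on, so node-45 turns on (G3).
node-26 and node-38 are on, so node-41 turns on (G5).
node-41 is on, so node-5 turns on (G4).
node-45: reached.
node-23 would need node-41, node-6, and node-26 (G7), but node-6 never turns on.
node-24 would need node-21, node-6, and node-8 (G6), but node-6 never turns on.
node-5: reached.
node-26: reached.
Reached: node-45, node-5, and node-26 — 3 of the 5.

3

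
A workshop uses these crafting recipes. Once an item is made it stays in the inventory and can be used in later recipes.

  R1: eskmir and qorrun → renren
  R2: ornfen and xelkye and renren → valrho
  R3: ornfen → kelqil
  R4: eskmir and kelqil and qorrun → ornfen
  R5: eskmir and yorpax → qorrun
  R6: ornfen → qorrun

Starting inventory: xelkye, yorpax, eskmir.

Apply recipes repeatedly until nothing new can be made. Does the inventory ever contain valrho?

No

valrho would need ornfen, xelkye, and renren (R2), but ornfen is never obtained.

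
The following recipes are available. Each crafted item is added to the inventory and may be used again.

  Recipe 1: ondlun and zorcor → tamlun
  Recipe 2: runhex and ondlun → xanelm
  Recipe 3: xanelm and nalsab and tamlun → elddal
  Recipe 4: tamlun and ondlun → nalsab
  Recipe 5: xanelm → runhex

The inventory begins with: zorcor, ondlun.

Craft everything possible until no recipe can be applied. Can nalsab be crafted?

Yes

ondlun and zorcor → tamlun (Recipe 1).
Using Recipe 4, tamlun and ondlun make nalsab.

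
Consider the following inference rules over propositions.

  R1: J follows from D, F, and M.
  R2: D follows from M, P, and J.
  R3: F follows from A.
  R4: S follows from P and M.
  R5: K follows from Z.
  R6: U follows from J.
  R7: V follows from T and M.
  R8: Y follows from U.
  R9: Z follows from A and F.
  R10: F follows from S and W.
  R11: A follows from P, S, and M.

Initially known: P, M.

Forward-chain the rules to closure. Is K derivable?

Yes

P and M hold, so S follows (R4).
P, S, and M hold, so A follows (R11).
From A, R3 gives F.
From A and F, R9 gives Z.
From Z, R5 gives K.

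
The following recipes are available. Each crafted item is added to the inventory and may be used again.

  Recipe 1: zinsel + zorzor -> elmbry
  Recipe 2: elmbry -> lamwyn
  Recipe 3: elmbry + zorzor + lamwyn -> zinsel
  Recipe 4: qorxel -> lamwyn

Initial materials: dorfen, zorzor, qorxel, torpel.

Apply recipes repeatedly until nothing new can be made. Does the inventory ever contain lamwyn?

qorxel -> lamwyn (Recipe 4).

Yes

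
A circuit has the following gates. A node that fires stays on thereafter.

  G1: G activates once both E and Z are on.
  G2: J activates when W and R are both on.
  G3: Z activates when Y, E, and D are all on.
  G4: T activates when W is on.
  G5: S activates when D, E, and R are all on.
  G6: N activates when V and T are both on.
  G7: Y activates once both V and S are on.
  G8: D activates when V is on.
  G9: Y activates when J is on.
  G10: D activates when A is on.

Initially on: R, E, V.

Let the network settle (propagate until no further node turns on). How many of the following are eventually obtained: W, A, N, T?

0

No rule produces W, and it is not given.
No rule produces A, and it is not given.
N would need V and T (G6), but T never turns on.
T would need W (G4), but W never turns on.
None of the 4 are reached.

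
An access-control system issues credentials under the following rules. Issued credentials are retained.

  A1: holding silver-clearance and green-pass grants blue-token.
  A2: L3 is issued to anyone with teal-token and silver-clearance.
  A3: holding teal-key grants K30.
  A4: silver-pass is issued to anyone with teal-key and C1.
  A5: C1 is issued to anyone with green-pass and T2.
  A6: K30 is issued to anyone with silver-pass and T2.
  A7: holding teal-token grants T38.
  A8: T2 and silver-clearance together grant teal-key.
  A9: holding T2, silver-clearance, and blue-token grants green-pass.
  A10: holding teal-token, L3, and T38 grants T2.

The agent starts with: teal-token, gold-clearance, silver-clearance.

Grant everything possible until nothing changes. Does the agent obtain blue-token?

No

blue-token would need silver-clearance and green-pass (A1), but green-pass is never granted.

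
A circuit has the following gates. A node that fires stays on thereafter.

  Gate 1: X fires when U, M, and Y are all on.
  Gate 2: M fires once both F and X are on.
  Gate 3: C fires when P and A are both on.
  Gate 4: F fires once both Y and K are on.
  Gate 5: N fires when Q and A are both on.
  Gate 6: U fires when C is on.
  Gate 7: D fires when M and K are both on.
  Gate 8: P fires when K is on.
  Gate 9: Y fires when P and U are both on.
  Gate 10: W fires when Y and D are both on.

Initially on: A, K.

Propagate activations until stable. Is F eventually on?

K is on, so P fires (Gate 8).
P and A are on, so C fires (Gate 3).
Gate 6: C on → U on.
Gate 9: P and U on → Y on.
Y and K are on, so F fires (Gate 4).

Yes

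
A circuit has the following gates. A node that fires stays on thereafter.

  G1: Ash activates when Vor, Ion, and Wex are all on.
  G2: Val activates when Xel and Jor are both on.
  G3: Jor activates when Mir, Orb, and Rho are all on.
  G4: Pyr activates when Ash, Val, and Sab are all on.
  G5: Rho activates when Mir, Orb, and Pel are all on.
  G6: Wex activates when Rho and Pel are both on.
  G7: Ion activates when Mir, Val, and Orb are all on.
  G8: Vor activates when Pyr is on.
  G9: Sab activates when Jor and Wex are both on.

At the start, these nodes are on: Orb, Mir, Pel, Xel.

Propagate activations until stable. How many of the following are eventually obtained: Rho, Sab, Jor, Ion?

4

G5: Mir, Orb, and Pel on → Rho on.
G3: Mir, Orb, and Rho on → Jor on.
G6: Rho and Pel on → Wex on.
G2: Xel and Jor on → Val on.
Jor and Wex are on, so Sab activates (G9).
Mir, Val, and Orb are on, so Ion activates (G7).
Rho: reached.
Sab: reached.
Jor: reached.
Ion: reached.
All 4 are reached.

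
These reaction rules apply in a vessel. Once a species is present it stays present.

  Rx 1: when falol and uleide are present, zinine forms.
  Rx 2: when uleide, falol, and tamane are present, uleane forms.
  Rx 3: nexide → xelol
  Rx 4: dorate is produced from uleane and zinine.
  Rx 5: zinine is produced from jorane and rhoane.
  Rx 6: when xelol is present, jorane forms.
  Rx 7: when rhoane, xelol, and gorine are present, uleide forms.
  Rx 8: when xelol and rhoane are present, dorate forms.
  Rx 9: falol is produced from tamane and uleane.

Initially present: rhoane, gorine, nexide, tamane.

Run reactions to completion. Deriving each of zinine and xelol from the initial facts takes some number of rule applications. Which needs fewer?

xelol: nexide present → xelol forms (Rx 3). [1 rule application]
zinine: nexide present → xelol forms (Rx 3). xelol present → jorane forms (Rx 6). jorane and rhoane present → zinine forms (Rx 5). [3 rule applications]
xelol needs fewer.

xelol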